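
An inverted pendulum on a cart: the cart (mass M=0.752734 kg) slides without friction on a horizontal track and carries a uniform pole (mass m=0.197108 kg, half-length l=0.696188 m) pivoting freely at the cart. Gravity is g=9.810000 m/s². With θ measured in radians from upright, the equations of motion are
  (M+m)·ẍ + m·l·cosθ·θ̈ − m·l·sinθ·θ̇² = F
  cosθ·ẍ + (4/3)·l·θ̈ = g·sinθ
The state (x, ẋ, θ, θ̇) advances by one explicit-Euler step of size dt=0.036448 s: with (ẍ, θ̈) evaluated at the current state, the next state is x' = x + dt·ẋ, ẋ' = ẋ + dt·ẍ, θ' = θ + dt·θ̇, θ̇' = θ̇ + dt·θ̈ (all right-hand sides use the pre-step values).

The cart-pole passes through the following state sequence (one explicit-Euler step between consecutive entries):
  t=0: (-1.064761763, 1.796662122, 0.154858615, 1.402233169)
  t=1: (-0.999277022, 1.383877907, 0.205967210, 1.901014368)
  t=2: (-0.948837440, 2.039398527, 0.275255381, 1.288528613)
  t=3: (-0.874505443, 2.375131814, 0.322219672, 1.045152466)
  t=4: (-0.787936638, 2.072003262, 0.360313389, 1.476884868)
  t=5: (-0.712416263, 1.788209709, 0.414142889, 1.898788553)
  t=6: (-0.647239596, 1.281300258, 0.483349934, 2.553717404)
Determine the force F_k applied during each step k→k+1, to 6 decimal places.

step 0→1:
  ẍ = (ẋ'−ẋ)/dt = (1.383877907−1.796662122)/0.036448 = -11.325291
  θ̈ = (θ̇'−θ̇)/dt = (1.901014368−1.402233169)/0.036448 = 13.684734
  sinθ=0.154240, cosθ=0.988033
  F = (M+m)·ẍ + m·l·cosθ·θ̈ − m·l·sinθ·θ̇² = -10.757237 + 1.855405 − 0.041617 = -8.943449
step 1→2:
  ẍ = (ẋ'−ẋ)/dt = (2.039398527−1.383877907)/0.036448 = 17.985092
  θ̈ = (θ̇'−θ̇)/dt = (1.288528613−1.901014368)/0.036448 = -16.804372
  sinθ=0.204514, cosθ=0.978864
  F = (M+m)·ẍ + m·l·cosθ·θ̈ − m·l·sinθ·θ̇² = 17.082995 + -2.257227 − 0.101420 = 14.724348
step 2→3:
  ẍ = (ẋ'−ẋ)/dt = (2.375131814−2.039398527)/0.036448 = 9.211295
  θ̈ = (θ̇'−θ̇)/dt = (1.045152466−1.288528613)/0.036448 = -6.677353
  sinθ=0.271793, cosθ=0.962356
  F = (M+m)·ẍ + m·l·cosθ·θ̈ − m·l·sinθ·θ̇² = 8.749275 + -0.881801 − 0.061924 = 7.805550
step 3→4:
  ẍ = (ẋ'−ẋ)/dt = (2.072003262−2.375131814)/0.036448 = -8.316740
  θ̈ = (θ̇'−θ̇)/dt = (1.476884868−1.045152466)/0.036448 = 11.845160
  sinθ=0.316673, cosθ=0.948535
  F = (M+m)·ẍ + m·l·cosθ·θ̈ − m·l·sinθ·θ̇² = -7.899589 + 1.541789 − 0.047468 = -6.405268
step 4→5:
  ẍ = (ẋ'−ẋ)/dt = (1.788209709−2.072003262)/0.036448 = -7.786259
  θ̈ = (θ̇'−θ̇)/dt = (1.898788553−1.476884868)/0.036448 = 11.575496
  sinθ=0.352568, cosθ=0.935786
  F = (M+m)·ẍ + m·l·cosθ·θ̈ − m·l·sinθ·θ̇² = -7.395715 + 1.486439 − 0.105528 = -6.014804
step 5→6:
  ẍ = (ẋ'−ẋ)/dt = (1.281300258−1.788209709)/0.036448 = -13.907744
  θ̈ = (θ̇'−θ̇)/dt = (2.553717404−1.898788553)/0.036448 = 17.968856
  sinθ=0.402405, cosθ=0.915462
  F = (M+m)·ẍ + m·l·cosθ·θ̈ − m·l·sinθ·θ̇² = -13.210159 + 2.257311 − 0.199089 = -11.151938

F_0 = -8.943449 N
F_1 = 14.724348 N
F_2 = 7.805550 N
F_3 = -6.405268 N
F_4 = -6.014804 N
F_5 = -11.151938 N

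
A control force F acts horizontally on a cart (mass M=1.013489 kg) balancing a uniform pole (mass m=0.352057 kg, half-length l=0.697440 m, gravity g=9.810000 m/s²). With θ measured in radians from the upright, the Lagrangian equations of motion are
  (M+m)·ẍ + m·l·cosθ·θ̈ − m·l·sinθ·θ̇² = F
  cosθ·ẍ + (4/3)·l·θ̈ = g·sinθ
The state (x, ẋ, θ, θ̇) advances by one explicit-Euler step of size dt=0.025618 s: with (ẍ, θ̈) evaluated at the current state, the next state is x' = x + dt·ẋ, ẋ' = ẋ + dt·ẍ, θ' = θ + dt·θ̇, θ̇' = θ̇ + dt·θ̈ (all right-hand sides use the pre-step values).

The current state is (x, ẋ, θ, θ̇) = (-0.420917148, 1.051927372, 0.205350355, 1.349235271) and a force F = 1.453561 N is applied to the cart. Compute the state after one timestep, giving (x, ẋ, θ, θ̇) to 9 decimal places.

sinθ=0.203910166, cosθ=0.978989604
temp = (F + m·l·θ̇²·sinθ)/(M+m) = (1.453561 + 0.091145260)/1.365546 = 1.131200457
θ̈ = (g·sinθ − cosθ·temp)/(l·(4/3 − m·cos²θ/(M+m))) = 1.178644580
ẍ = temp − m·l·θ̈·cosθ/(M+m) = 0.923721315
Euler: x'=-0.420917148+0.025618·1.051927372=-0.393968873, ẋ'=1.051927372+0.025618·0.923721315=1.075591265
       θ'=0.205350355+0.025618·1.349235271=0.239915064, θ̇'=1.349235271+0.025618·1.178644580=1.379429788

(-0.393968873, 1.075591265, 0.239915064, 1.379429788)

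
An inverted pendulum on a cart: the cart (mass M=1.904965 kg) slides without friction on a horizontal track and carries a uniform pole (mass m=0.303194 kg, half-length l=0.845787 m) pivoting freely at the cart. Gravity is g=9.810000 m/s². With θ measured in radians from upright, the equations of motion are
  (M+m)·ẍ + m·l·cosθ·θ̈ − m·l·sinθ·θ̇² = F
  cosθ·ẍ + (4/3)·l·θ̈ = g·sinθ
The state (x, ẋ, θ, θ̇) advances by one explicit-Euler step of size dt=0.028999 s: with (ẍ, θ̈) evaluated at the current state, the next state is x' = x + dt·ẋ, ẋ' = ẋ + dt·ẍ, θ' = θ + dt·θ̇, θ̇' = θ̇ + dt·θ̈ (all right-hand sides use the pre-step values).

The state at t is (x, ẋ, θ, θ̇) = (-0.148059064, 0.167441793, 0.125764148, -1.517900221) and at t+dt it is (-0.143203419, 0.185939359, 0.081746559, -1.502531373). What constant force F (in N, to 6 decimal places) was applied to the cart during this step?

ẍ = (ẋ'−ẋ)/dt = (0.185939359−0.167441793)/0.028999 = 0.637869
θ̈ = (θ̇'−θ̇)/dt = (-1.502531373−-1.517900221)/0.028999 = 0.529979
sinθ=0.125433, cosθ=0.992102
F = (M+m)·ẍ + m·l·cosθ·θ̈ − m·l·sinθ·θ̇² = 1.408516 + 0.134833 − 0.074110 = 1.469239

F = 1.469239 N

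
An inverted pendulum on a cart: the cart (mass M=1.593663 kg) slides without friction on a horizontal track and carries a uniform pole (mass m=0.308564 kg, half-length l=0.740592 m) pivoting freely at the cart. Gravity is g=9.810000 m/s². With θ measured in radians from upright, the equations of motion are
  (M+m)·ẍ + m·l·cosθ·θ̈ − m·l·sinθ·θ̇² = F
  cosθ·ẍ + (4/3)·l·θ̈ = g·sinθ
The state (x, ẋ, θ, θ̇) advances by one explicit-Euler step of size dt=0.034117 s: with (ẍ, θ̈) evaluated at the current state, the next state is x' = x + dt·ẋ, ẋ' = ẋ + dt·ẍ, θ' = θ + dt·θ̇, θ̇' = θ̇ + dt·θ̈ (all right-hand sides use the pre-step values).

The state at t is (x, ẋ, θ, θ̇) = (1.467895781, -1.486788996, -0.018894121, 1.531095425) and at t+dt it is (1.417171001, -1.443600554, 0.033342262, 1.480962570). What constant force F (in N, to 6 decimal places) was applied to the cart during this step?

F = 2.082399 N

ẍ = (ẋ'−ẋ)/dt = (-1.443600554−-1.486788996)/0.034117 = 1.265892
θ̈ = (θ̇'−θ̇)/dt = (1.480962570−1.531095425)/0.034117 = -1.469439
sinθ=-0.018893, cosθ=0.999822
F = (M+m)·ẍ + m·l·cosθ·θ̈ − m·l·sinθ·θ̇² = 2.408014 + -0.335736 − -0.010121 = 2.082399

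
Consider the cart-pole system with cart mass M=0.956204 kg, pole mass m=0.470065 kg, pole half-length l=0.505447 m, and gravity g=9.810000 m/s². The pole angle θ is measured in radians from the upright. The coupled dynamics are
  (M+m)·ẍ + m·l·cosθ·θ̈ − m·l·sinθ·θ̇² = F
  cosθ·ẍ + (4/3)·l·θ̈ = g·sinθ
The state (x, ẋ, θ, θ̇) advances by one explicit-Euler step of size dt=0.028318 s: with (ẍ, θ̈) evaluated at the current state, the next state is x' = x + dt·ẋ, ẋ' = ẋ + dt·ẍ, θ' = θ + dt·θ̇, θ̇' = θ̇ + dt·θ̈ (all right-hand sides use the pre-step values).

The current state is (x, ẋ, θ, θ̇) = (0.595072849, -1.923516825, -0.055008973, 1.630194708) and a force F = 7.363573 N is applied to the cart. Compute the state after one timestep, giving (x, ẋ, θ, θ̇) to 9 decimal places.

sinθ=-0.054981234, cosθ=0.998487388
temp = (F + m·l·θ̇²·sinθ)/(M+m) = (7.363573 + -0.034715784)/1.426269 = 5.138481742
θ̈ = (g·sinθ − cosθ·temp)/(l·(4/3 − m·cos²θ/(M+m))) = -11.164875956
ẍ = temp − m·l·θ̈·cosθ/(M+m) = 6.995553058
Euler: x'=0.595072849+0.028318·-1.923516825=0.540602700, ẋ'=-1.923516825+0.028318·6.995553058=-1.725416754
       θ'=-0.055008973+0.028318·1.630194708=-0.008845119, θ̇'=1.630194708+0.028318·-11.164875956=1.314027751

(0.540602700, -1.725416754, -0.008845119, 1.314027751)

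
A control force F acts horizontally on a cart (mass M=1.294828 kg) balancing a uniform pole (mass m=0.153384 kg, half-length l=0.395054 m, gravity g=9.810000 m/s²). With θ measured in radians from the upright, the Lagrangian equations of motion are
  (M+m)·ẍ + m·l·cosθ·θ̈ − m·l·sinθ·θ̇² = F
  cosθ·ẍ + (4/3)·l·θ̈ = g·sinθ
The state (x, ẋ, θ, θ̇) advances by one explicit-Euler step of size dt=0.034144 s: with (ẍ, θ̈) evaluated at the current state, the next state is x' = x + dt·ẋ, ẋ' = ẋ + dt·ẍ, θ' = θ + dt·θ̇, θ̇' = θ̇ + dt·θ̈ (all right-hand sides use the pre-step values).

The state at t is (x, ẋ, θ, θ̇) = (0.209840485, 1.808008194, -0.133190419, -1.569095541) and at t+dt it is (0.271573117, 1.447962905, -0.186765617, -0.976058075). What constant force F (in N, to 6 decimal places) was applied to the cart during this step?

F = -14.208313 N

ẍ = (ẋ'−ẋ)/dt = (1.447962905−1.808008194)/0.034144 = -10.544907
θ̈ = (θ̇'−θ̇)/dt = (-0.976058075−-1.569095541)/0.034144 = 17.368717
sinθ=-0.132797, cosθ=0.991143
F = (M+m)·ẍ + m·l·cosθ·θ̈ − m·l·sinθ·θ̇² = -15.271260 + 1.043135 − -0.019812 = -14.208313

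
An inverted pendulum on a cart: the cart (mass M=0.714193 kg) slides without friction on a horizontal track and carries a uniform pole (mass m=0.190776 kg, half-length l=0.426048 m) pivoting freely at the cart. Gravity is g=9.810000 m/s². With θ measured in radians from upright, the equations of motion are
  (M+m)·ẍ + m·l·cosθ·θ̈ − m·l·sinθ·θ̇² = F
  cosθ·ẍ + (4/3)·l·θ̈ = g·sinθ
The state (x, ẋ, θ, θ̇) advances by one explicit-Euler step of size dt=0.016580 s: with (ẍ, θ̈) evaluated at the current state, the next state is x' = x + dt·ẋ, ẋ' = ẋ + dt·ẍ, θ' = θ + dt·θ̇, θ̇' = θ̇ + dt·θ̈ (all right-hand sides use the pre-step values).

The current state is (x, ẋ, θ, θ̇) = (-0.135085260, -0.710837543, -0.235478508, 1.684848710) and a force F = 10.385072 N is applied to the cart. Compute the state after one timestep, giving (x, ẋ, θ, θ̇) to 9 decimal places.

sinθ=-0.233308315, cosθ=0.972402813
temp = (F + m·l·θ̇²·sinθ)/(M+m) = (10.385072 + -0.053831230)/0.904969 = 11.416126707
θ̈ = (g·sinθ − cosθ·temp)/(l·(4/3 − m·cos²θ/(M+m))) = -27.714296890
ẍ = temp − m·l·θ̈·cosθ/(M+m) = 13.836590767
Euler: x'=-0.135085260+0.016580·-0.710837543=-0.146870946, ẋ'=-0.710837543+0.016580·13.836590767=-0.481426868
       θ'=-0.235478508+0.016580·1.684848710=-0.207543716, θ̇'=1.684848710+0.016580·-27.714296890=1.225345668

(-0.146870946, -0.481426868, -0.207543716, 1.225345668)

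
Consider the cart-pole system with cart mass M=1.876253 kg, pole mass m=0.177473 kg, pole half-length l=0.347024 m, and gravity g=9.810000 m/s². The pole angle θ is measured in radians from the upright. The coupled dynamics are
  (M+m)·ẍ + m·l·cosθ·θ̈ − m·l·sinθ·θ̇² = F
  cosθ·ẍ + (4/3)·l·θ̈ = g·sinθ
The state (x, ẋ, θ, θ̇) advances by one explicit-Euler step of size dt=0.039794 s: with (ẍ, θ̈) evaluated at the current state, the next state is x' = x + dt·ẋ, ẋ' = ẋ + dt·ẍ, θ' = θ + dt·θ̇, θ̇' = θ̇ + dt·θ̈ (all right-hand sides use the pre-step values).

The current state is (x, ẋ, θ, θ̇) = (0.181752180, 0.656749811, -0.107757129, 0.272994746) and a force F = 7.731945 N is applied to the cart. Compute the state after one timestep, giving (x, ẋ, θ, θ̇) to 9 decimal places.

(0.207886882, 0.819702530, -0.096893576, -0.167880388)

sinθ=-0.107548711, cosθ=0.994199816
temp = (F + m·l·θ̇²·sinθ)/(M+m) = (7.731945 + -0.000493635)/2.053726 = 3.764597305
θ̈ = (g·sinθ − cosθ·temp)/(l·(4/3 − m·cos²θ/(M+m))) = -11.078934873
ẍ = temp − m·l·θ̈·cosθ/(M+m) = 4.094906748
Euler: x'=0.181752180+0.039794·0.656749811=0.207886882, ẋ'=0.656749811+0.039794·4.094906748=0.819702530
       θ'=-0.107757129+0.039794·0.272994746=-0.096893576, θ̇'=0.272994746+0.039794·-11.078934873=-0.167880388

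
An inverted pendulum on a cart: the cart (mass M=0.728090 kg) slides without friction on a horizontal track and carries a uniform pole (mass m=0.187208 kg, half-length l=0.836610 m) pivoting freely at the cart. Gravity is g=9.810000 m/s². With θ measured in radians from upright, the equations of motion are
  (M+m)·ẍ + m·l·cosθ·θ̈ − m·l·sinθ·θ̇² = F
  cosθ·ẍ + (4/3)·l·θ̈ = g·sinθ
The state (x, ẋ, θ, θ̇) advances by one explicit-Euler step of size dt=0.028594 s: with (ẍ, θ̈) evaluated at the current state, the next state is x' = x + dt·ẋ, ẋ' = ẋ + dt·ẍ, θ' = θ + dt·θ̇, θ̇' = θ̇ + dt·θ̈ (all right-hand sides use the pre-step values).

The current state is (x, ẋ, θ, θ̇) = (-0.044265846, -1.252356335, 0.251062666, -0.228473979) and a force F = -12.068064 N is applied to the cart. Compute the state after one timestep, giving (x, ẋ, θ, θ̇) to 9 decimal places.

sinθ=0.248433450, cosθ=0.968648967
temp = (F + m·l·θ̇²·sinθ)/(M+m) = (-12.068064 + 0.002031099)/0.915298 = -13.182627845
θ̈ = (g·sinθ − cosθ·temp)/(l·(4/3 − m·cos²θ/(M+m))) = 15.924219540
ẍ = temp − m·l·θ̈·cosθ/(M+m) = -15.822054010
Euler: x'=-0.044265846+0.028594·-1.252356335=-0.080075723, ẋ'=-1.252356335+0.028594·-15.822054010=-1.704772147
       θ'=0.251062666+0.028594·-0.228473979=0.244529681, θ̇'=-0.228473979+0.028594·15.924219540=0.226863155

(-0.080075723, -1.704772147, 0.244529681, 0.226863155)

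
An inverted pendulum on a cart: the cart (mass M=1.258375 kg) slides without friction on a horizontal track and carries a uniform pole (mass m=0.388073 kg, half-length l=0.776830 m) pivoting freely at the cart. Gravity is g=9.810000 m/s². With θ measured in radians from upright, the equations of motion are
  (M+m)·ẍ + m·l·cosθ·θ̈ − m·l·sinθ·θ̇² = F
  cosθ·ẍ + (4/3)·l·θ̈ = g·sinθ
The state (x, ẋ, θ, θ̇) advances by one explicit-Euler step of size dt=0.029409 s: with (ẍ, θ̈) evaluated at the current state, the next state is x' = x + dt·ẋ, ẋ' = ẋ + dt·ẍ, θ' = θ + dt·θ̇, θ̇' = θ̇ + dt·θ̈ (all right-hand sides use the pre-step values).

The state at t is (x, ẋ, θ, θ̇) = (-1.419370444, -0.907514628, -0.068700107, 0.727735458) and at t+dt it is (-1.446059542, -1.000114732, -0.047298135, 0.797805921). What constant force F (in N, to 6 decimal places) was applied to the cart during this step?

F = -4.456624 N

ẍ = (ẋ'−ẋ)/dt = (-1.000114732−-0.907514628)/0.029409 = -3.148700
θ̈ = (θ̇'−θ̇)/dt = (0.797805921−0.727735458)/0.029409 = 2.382620
sinθ=-0.068646, cosθ=0.997641
F = (M+m)·ẍ + m·l·cosθ·θ̈ − m·l·sinθ·θ̇² = -5.184170 + 0.716586 − -0.010960 = -4.456624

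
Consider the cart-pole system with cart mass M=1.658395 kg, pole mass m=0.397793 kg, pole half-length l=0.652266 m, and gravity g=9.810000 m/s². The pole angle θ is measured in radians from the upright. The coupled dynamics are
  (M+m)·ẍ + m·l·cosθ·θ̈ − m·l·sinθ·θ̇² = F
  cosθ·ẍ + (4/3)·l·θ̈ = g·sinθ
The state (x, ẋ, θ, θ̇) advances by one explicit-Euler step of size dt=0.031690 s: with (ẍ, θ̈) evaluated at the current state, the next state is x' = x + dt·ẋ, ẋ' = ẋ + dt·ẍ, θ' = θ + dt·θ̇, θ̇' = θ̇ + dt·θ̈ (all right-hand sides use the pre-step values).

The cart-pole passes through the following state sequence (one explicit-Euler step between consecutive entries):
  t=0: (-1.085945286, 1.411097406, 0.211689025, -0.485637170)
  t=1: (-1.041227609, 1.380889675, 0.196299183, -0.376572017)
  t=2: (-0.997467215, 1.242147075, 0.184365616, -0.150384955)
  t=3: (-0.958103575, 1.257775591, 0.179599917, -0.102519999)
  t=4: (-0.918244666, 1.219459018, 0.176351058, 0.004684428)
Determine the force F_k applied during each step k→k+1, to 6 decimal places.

F_0 = -1.099815 N
F_1 = -7.193037 N
F_2 = 1.398232 N
F_3 = -1.623002 N

step 0→1:
  ẍ = (ẋ'−ẋ)/dt = (1.380889675−1.411097406)/0.031690 = -0.953226
  θ̈ = (θ̇'−θ̇)/dt = (-0.376572017−-0.485637170)/0.031690 = 3.441627
  sinθ=0.210112, cosθ=0.977677
  F = (M+m)·ẍ + m·l·cosθ·θ̈ − m·l·sinθ·θ̇² = -1.960012 + 0.873054 − 0.012857 = -1.099815
step 1→2:
  ẍ = (ẋ'−ẋ)/dt = (1.242147075−1.380889675)/0.031690 = -4.378119
  θ̈ = (θ̇'−θ̇)/dt = (-0.150384955−-0.376572017)/0.031690 = 7.137490
  sinθ=0.195041, cosθ=0.980795
  F = (M+m)·ẍ + m·l·cosθ·θ̈ − m·l·sinθ·θ̇² = -9.002236 + 1.816376 − 0.007176 = -7.193037
step 2→3:
  ẍ = (ẋ'−ẋ)/dt = (1.257775591−1.242147075)/0.031690 = 0.493169
  θ̈ = (θ̇'−θ̇)/dt = (-0.102519999−-0.150384955)/0.031690 = 1.510412
  sinθ=0.183323, cosθ=0.983053
  F = (M+m)·ẍ + m·l·cosθ·θ̈ − m·l·sinθ·θ̇² = 1.014048 + 0.385260 − 0.001076 = 1.398232
step 3→4:
  ẍ = (ẋ'−ẋ)/dt = (1.219459018−1.257775591)/0.031690 = -1.209106
  θ̈ = (θ̇'−θ̇)/dt = (0.004684428−-0.102519999)/0.031690 = 3.382910
  sinθ=0.178636, cosθ=0.983915
  F = (M+m)·ẍ + m·l·cosθ·θ̈ − m·l·sinθ·θ̇² = -2.486149 + 0.863635 − 0.000487 = -1.623002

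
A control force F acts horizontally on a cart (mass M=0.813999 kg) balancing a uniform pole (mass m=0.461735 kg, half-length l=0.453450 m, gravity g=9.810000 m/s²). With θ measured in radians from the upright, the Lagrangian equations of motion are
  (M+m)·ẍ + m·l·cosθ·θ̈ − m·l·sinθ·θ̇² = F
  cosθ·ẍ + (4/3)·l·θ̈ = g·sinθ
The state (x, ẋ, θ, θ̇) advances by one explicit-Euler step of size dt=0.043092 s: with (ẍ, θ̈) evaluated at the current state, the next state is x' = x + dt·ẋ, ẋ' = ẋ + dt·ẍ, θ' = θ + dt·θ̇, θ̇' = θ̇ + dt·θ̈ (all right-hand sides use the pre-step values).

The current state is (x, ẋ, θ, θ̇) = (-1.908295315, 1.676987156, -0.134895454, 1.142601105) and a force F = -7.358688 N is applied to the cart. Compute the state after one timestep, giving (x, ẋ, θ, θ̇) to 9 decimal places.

sinθ=-0.134486716, cosθ=0.990915397
temp = (F + m·l·θ̇²·sinθ)/(M+m) = (-7.358688 + -0.036761301)/1.275734 = -5.797015131
θ̈ = (g·sinθ − cosθ·temp)/(l·(4/3 − m·cos²θ/(M+m))) = 9.978701245
ẍ = temp − m·l·θ̈·cosθ/(M+m) = -7.419843789
Euler: x'=-1.908295315+0.043092·1.676987156=-1.836030584, ẋ'=1.676987156+0.043092·-7.419843789=1.357251247
       θ'=-0.134895454+0.043092·1.142601105=-0.085658487, θ̇'=1.142601105+0.043092·9.978701245=1.572603299

(-1.836030584, 1.357251247, -0.085658487, 1.572603299)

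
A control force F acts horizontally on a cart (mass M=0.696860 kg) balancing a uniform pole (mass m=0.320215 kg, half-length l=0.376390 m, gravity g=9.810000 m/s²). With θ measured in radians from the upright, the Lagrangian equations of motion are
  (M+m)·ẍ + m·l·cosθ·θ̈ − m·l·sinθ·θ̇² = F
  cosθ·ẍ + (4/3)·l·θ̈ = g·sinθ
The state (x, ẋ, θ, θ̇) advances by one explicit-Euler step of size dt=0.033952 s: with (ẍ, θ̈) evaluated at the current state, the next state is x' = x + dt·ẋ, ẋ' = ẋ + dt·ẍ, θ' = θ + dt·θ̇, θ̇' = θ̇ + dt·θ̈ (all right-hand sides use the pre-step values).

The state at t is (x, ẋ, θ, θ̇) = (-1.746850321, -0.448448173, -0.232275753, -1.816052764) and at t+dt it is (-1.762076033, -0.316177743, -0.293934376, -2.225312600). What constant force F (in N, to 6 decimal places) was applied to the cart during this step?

ẍ = (ẋ'−ẋ)/dt = (-0.316177743−-0.448448173)/0.033952 = 3.895807
θ̈ = (θ̇'−θ̇)/dt = (-2.225312600−-1.816052764)/0.033952 = -12.054072
sinθ=-0.230193, cosθ=0.973145
F = (M+m)·ẍ + m·l·cosθ·θ̈ − m·l·sinθ·θ̇² = 3.962328 + -1.413810 − -0.091502 = 2.640019

F = 2.640019 N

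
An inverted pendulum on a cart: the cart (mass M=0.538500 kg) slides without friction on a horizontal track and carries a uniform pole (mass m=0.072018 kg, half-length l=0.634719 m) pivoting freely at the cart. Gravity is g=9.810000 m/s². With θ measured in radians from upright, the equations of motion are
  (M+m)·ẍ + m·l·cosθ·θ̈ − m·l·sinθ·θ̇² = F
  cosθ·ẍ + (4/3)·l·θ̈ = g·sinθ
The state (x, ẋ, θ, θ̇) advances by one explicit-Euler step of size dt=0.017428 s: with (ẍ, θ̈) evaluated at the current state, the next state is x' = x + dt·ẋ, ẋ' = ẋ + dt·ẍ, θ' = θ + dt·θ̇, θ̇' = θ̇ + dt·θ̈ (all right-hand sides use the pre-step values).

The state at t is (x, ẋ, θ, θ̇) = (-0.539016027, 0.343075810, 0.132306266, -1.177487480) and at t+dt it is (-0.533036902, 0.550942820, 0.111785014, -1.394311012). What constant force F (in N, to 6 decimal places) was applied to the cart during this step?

F = 6.709674 N

ẍ = (ẋ'−ẋ)/dt = (0.550942820−0.343075810)/0.017428 = 11.927187
θ̈ = (θ̇'−θ̇)/dt = (-1.394311012−-1.177487480)/0.017428 = -12.441102
sinθ=0.131921, cosθ=0.991260
F = (M+m)·ẍ + m·l·cosθ·θ̈ − m·l·sinθ·θ̇² = 7.281762 + -0.563727 − 0.008361 = 6.709674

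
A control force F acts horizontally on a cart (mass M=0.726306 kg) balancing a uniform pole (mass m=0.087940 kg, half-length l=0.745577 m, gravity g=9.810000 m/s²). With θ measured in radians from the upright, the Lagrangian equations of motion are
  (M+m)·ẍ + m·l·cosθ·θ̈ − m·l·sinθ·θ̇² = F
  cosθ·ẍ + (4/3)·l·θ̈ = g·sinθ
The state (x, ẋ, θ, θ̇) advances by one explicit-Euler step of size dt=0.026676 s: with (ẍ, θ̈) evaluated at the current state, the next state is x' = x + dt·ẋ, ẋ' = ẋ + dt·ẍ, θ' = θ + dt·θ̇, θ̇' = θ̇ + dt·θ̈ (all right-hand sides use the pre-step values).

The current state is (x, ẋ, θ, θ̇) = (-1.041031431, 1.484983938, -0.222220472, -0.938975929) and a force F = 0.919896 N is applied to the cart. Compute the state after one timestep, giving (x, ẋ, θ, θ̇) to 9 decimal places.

(-1.001417999, 1.522122913, -0.247268594, -1.033434510)

sinθ=-0.220396036, cosθ=0.975410471
temp = (F + m·l·θ̇²·sinθ)/(M+m) = (0.919896 + -0.012740652)/0.814246 = 1.114104764
θ̈ = (g·sinθ − cosθ·temp)/(l·(4/3 − m·cos²θ/(M+m))) = -3.540957455
ẍ = temp − m·l·θ̈·cosθ/(M+m) = 1.392224272
Euler: x'=-1.041031431+0.026676·1.484983938=-1.001417999, ẋ'=1.484983938+0.026676·1.392224272=1.522122913
       θ'=-0.222220472+0.026676·-0.938975929=-0.247268594, θ̇'=-0.938975929+0.026676·-3.540957455=-1.033434510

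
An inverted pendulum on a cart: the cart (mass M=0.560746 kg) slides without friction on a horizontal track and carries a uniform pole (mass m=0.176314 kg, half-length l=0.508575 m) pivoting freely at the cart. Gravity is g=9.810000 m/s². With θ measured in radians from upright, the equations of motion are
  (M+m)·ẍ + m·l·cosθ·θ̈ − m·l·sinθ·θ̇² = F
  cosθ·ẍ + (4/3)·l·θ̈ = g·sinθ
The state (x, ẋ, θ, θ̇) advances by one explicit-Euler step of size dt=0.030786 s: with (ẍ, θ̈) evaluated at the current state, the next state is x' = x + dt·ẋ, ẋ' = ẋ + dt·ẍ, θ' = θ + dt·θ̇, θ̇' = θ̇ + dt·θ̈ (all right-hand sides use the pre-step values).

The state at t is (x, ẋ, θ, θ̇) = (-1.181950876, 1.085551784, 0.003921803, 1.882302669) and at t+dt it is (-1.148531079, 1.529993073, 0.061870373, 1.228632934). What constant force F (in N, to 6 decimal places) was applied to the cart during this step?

ẍ = (ẋ'−ẋ)/dt = (1.529993073−1.085551784)/0.030786 = 14.436474
θ̈ = (θ̇'−θ̇)/dt = (1.228632934−1.882302669)/0.030786 = -21.232695
sinθ=0.003922, cosθ=0.999992
F = (M+m)·ẍ + m·l·cosθ·θ̈ − m·l·sinθ·θ̇² = 10.640548 + -1.903898 − 0.001246 = 8.735404

F = 8.735404 N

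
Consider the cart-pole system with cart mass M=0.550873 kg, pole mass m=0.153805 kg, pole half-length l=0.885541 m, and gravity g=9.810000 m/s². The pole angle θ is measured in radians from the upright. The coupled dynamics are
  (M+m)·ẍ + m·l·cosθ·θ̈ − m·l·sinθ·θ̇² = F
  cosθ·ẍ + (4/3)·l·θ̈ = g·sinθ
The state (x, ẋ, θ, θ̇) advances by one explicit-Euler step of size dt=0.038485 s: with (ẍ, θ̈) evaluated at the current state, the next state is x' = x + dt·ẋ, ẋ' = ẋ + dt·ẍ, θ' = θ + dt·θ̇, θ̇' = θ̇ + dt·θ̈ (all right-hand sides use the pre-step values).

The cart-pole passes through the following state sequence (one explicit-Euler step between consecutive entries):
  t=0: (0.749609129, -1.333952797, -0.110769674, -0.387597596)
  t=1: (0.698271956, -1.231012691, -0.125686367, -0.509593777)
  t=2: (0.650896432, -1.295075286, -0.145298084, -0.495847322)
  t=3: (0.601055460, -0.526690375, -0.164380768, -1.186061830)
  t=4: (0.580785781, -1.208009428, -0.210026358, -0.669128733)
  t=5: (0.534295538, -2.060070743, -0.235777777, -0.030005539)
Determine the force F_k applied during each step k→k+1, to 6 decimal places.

step 0→1:
  ẍ = (ẋ'−ẋ)/dt = (-1.231012691−-1.333952797)/0.038485 = 2.674811
  θ̈ = (θ̇'−θ̇)/dt = (-0.509593777−-0.387597596)/0.038485 = -3.169967
  sinθ=-0.110543, cosθ=0.993871
  F = (M+m)·ẍ + m·l·cosθ·θ̈ − m·l·sinθ·θ̇² = 1.884881 + -0.429105 − -0.002262 = 1.458037
step 1→2:
  ẍ = (ẋ'−ẋ)/dt = (-1.295075286−-1.231012691)/0.038485 = -1.664612
  θ̈ = (θ̇'−θ̇)/dt = (-0.495847322−-0.509593777)/0.038485 = 0.357190
  sinθ=-0.125356, cosθ=0.992112
  F = (M+m)·ẍ + m·l·cosθ·θ̈ − m·l·sinθ·θ̇² = -1.173015 + 0.048266 − -0.004434 = -1.120316
step 2→3:
  ẍ = (ẋ'−ẋ)/dt = (-0.526690375−-1.295075286)/0.038485 = 19.965829
  θ̈ = (θ̇'−θ̇)/dt = (-1.186061830−-0.495847322)/0.038485 = -17.934637
  sinθ=-0.144787, cosθ=0.989463
  F = (M+m)·ẍ + m·l·cosθ·θ̈ − m·l·sinθ·θ̇² = 14.069480 + -2.416970 − -0.004848 = 11.657359
step 3→4:
  ẍ = (ẋ'−ẋ)/dt = (-1.208009428−-0.526690375)/0.038485 = -17.703496
  θ̈ = (θ̇'−θ̇)/dt = (-0.669128733−-1.186061830)/0.038485 = 13.432067
  sinθ=-0.163641, cosθ=0.986520
  F = (M+m)·ẍ + m·l·cosθ·θ̈ − m·l·sinθ·θ̇² = -12.475264 + 1.804795 − -0.031354 = -10.639116
step 4→5:
  ẍ = (ẋ'−ẋ)/dt = (-2.060070743−-1.208009428)/0.038485 = -22.140089
  θ̈ = (θ̇'−θ̇)/dt = (-0.030005539−-0.669128733)/0.038485 = 16.607073
  sinθ=-0.208486, cosθ=0.978025
  F = (M+m)·ẍ + m·l·cosθ·θ̈ − m·l·sinθ·θ̇² = -15.601633 + 2.212190 − -0.012714 = -13.376730

F_0 = 1.458037 N
F_1 = -1.120316 N
F_2 = 11.657359 N
F_3 = -10.639116 N
F_4 = -13.376730 N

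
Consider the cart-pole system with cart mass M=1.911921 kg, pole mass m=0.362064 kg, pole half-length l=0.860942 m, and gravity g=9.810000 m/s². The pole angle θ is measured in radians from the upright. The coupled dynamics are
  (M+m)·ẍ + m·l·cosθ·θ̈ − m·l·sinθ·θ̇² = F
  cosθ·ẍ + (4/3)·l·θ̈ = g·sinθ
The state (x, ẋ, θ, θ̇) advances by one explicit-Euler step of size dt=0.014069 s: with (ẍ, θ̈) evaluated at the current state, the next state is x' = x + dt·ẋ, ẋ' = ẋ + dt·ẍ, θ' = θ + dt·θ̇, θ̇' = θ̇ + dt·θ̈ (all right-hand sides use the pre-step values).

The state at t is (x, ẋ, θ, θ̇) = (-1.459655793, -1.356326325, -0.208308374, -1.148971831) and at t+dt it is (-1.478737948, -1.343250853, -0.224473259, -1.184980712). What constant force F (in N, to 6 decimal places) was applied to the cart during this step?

F = 1.417928 N

ẍ = (ẋ'−ẋ)/dt = (-1.343250853−-1.356326325)/0.014069 = 0.929382
θ̈ = (θ̇'−θ̇)/dt = (-1.184980712−-1.148971831)/0.014069 = -2.559449
sinθ=-0.206805, cosθ=0.978382
F = (M+m)·ẍ + m·l·cosθ·θ̈ − m·l·sinθ·θ̇² = 2.113400 + -0.780574 − -0.085102 = 1.417928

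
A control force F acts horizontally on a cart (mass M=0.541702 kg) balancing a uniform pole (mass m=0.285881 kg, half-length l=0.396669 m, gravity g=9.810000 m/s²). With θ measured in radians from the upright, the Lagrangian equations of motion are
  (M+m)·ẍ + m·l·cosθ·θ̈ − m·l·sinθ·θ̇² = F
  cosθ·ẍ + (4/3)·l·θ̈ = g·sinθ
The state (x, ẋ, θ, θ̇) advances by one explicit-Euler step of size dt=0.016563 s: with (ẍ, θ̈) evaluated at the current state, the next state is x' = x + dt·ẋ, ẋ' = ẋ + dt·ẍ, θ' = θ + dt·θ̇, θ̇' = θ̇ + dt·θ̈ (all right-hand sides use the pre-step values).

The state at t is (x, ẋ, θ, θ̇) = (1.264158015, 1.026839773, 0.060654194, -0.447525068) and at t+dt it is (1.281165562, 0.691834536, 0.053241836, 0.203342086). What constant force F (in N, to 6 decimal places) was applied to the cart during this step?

F = -12.292142 N

ẍ = (ẋ'−ẋ)/dt = (0.691834536−1.026839773)/0.016563 = -20.226121
θ̈ = (θ̇'−θ̇)/dt = (0.203342086−-0.447525068)/0.016563 = 39.296453
sinθ=0.060617, cosθ=0.998161
F = (M+m)·ẍ + m·l·cosθ·θ̈ − m·l·sinθ·θ̇² = -16.738794 + 4.448028 − 0.001377 = -12.292142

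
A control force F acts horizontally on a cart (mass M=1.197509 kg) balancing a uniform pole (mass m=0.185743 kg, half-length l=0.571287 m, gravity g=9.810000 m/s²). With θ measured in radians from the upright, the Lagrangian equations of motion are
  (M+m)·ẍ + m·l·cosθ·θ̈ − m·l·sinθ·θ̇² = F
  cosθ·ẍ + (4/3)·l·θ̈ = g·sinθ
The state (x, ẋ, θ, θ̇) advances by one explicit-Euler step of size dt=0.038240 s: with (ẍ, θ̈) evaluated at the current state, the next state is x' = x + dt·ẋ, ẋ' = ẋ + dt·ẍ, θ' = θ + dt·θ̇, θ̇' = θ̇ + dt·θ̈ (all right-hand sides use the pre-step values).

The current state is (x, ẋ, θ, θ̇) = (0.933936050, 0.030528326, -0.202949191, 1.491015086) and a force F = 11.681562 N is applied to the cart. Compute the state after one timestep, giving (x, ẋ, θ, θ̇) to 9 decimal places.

sinθ=-0.201558866, cosθ=0.979476403
temp = (F + m·l·θ̇²·sinθ)/(M+m) = (11.681562 + -0.047548057)/1.383252 = 8.410625065
θ̈ = (g·sinθ − cosθ·temp)/(l·(4/3 − m·cos²θ/(M+m))) = -14.845229517
ẍ = temp − m·l·θ̈·cosθ/(M+m) = 9.526065502
Euler: x'=0.933936050+0.038240·0.030528326=0.935103453, ẋ'=0.030528326+0.038240·9.526065502=0.394805071
       θ'=-0.202949191+0.038240·1.491015086=-0.145932774, θ̇'=1.491015086+0.038240·-14.845229517=0.923333509

(0.935103453, 0.394805071, -0.145932774, 0.923333509)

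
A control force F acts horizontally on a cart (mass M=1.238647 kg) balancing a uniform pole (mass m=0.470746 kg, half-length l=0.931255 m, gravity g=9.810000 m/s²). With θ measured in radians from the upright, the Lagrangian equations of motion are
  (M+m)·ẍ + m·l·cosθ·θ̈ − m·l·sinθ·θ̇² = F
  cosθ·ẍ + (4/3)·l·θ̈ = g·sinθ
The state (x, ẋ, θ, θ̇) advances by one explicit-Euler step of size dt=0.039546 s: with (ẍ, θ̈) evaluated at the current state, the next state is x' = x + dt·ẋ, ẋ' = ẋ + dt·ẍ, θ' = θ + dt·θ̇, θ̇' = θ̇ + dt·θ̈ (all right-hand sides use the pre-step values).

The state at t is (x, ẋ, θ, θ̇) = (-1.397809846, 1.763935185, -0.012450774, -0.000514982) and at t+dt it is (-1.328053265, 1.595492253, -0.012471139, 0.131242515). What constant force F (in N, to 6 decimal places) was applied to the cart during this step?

ẍ = (ẋ'−ẋ)/dt = (1.595492253−1.763935185)/0.039546 = -4.259418
θ̈ = (θ̇'−θ̇)/dt = (0.131242515−-0.000514982)/0.039546 = 3.331753
sinθ=-0.012450, cosθ=0.999922
F = (M+m)·ẍ + m·l·cosθ·θ̈ − m·l·sinθ·θ̇² = -7.281019 + 1.460476 − -0.000000 = -5.820543

F = -5.820543 N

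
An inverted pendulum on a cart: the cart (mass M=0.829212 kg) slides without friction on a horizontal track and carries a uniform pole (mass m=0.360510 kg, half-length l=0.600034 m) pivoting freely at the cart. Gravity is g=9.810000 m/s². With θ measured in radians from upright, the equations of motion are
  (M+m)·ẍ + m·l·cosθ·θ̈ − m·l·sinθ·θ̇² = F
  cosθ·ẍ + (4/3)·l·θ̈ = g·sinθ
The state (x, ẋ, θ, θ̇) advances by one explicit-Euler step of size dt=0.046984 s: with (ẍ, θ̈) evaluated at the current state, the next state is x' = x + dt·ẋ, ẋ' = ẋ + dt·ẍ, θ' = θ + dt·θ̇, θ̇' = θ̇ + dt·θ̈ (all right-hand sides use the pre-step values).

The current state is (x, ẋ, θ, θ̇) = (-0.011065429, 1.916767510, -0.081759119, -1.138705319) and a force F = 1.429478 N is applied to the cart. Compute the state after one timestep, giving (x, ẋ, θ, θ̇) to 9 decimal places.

(0.078991976, 1.999523445, -0.135260050, -1.288848524)

sinθ=-0.081668062, cosθ=0.996659585
temp = (F + m·l·θ̇²·sinθ)/(M+m) = (1.429478 + -0.022906995)/1.189722 = 1.182268635
θ̈ = (g·sinθ − cosθ·temp)/(l·(4/3 − m·cos²θ/(M+m))) = -3.195624143
ẍ = temp − m·l·θ̈·cosθ/(M+m) = 1.761364180
Euler: x'=-0.011065429+0.046984·1.916767510=0.078991976, ẋ'=1.916767510+0.046984·1.761364180=1.999523445
       θ'=-0.081759119+0.046984·-1.138705319=-0.135260050, θ̇'=-1.138705319+0.046984·-3.195624143=-1.288848524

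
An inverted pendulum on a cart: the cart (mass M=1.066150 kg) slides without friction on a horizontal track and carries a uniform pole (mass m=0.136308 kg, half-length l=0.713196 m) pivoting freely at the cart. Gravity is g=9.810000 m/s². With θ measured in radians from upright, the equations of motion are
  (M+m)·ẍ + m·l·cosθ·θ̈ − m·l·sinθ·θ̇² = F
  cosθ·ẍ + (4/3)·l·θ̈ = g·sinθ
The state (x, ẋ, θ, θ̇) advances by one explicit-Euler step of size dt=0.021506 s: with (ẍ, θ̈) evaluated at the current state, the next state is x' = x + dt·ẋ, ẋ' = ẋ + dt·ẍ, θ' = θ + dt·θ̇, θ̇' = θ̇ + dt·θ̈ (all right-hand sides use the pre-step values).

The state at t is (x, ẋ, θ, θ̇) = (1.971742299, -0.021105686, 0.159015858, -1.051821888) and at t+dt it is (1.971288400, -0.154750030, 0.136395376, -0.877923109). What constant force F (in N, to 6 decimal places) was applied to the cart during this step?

ẍ = (ẋ'−ẋ)/dt = (-0.154750030−-0.021105686)/0.021506 = -6.214282
θ̈ = (θ̇'−θ̇)/dt = (-0.877923109−-1.051821888)/0.021506 = 8.086059
sinθ=0.158347, cosθ=0.987384
F = (M+m)·ẍ + m·l·cosθ·θ̈ − m·l·sinθ·θ̇² = -7.472413 + 0.776163 − 0.017030 = -6.713280

F = -6.713280 N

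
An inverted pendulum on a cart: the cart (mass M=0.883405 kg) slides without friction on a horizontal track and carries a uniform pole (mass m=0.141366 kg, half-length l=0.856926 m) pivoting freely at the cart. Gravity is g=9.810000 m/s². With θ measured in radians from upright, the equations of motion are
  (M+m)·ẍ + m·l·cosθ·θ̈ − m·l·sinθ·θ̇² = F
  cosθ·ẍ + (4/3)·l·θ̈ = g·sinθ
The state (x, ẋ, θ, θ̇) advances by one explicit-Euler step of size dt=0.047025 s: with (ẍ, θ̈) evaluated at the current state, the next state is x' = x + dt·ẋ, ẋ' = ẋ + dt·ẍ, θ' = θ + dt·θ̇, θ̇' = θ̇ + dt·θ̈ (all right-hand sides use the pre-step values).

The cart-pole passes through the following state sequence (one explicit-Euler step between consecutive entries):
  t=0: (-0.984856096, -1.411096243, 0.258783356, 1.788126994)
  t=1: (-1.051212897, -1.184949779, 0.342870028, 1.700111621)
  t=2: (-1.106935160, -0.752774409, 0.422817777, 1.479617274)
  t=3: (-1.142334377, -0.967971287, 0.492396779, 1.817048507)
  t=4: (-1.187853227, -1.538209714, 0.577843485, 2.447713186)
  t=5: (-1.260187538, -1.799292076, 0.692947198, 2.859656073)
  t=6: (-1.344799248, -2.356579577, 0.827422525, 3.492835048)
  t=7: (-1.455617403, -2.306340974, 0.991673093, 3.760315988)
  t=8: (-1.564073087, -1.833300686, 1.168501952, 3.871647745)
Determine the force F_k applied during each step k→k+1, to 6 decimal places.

step 0→1:
  ẍ = (ẋ'−ẋ)/dt = (-1.184949779−-1.411096243)/0.047025 = 4.809069
  θ̈ = (θ̇'−θ̇)/dt = (1.700111621−1.788126994)/0.047025 = -1.871672
  sinθ=0.255905, cosθ=0.966702
  F = (M+m)·ẍ + m·l·cosθ·θ̈ − m·l·sinθ·θ̇² = 4.928194 + -0.219185 − 0.099120 = 4.609889
step 1→2:
  ẍ = (ẋ'−ẋ)/dt = (-0.752774409−-1.184949779)/0.047025 = 9.190332
  θ̈ = (θ̇'−θ̇)/dt = (1.479617274−1.700111621)/0.047025 = -4.688875
  sinθ=0.336191, cosθ=0.941794
  F = (M+m)·ẍ + m·l·cosθ·θ̈ − m·l·sinθ·θ̇² = 9.417986 + -0.534949 − 0.117714 = 8.765322
step 2→3:
  ẍ = (ẋ'−ẋ)/dt = (-0.967971287−-0.752774409)/0.047025 = -4.576223
  θ̈ = (θ̇'−θ̇)/dt = (1.817048507−1.479617274)/0.047025 = 7.175571
  sinθ=0.410332, cosθ=0.911936
  F = (M+m)·ẍ + m·l·cosθ·θ̈ − m·l·sinθ·θ̇² = -4.689580 + 0.792701 − 0.108823 = -4.005703
step 3→4:
  ẍ = (ẋ'−ẋ)/dt = (-1.538209714−-0.967971287)/0.047025 = -12.126282
  θ̈ = (θ̇'−θ̇)/dt = (2.447713186−1.817048507)/0.047025 = 13.411264
  sinθ=0.472739, cosθ=0.881202
  F = (M+m)·ẍ + m·l·cosθ·θ̈ − m·l·sinθ·θ̇² = -12.426662 + 1.431639 − 0.189079 = -11.184102
step 4→5:
  ẍ = (ẋ'−ẋ)/dt = (-1.799292076−-1.538209714)/0.047025 = -5.551991
  θ̈ = (θ̇'−θ̇)/dt = (2.859656073−2.447713186)/0.047025 = 8.760083
  sinθ=0.546219, cosθ=0.837643
  F = (M+m)·ẍ + m·l·cosθ·θ̈ − m·l·sinθ·θ̇² = -5.689519 + 0.888905 − 0.396439 = -5.197053
step 5→6:
  ẍ = (ẋ'−ẋ)/dt = (-2.356579577−-1.799292076)/0.047025 = -11.850877
  θ̈ = (θ̇'−θ̇)/dt = (3.492835048−2.859656073)/0.047025 = 13.464731
  sinθ=0.638807, cosθ=0.769367
  F = (M+m)·ẍ + m·l·cosθ·θ̈ − m·l·sinθ·θ̇² = -12.144435 + 1.254930 − 0.632828 = -11.522334
step 6→7:
  ẍ = (ẋ'−ẋ)/dt = (-2.306340974−-2.356579577)/0.047025 = 1.068338
  θ̈ = (θ̇'−θ̇)/dt = (3.760315988−3.492835048)/0.047025 = 5.688058
  sinθ=0.736189, cosθ=0.676776
  F = (M+m)·ẍ + m·l·cosθ·θ̈ − m·l·sinθ·θ̇² = 1.094802 + 0.466334 − 1.088013 = 0.473123
step 7→8:
  ẍ = (ẋ'−ẋ)/dt = (-1.833300686−-2.306340974)/0.047025 = 10.059336
  θ̈ = (θ̇'−θ̇)/dt = (3.871647745−3.760315988)/0.047025 = 2.367501
  sinθ=0.836943, cosθ=0.547290
  F = (M+m)·ẍ + m·l·cosθ·θ̈ − m·l·sinθ·θ̇² = 10.308516 + 0.156963 − 1.433616 = 9.031863

F_0 = 4.609889 N
F_1 = 8.765322 N
F_2 = -4.005703 N
F_3 = -11.184102 N
F_4 = -5.197053 N
F_5 = -11.522334 N
F_6 = 0.473123 N
F_7 = 9.031863 N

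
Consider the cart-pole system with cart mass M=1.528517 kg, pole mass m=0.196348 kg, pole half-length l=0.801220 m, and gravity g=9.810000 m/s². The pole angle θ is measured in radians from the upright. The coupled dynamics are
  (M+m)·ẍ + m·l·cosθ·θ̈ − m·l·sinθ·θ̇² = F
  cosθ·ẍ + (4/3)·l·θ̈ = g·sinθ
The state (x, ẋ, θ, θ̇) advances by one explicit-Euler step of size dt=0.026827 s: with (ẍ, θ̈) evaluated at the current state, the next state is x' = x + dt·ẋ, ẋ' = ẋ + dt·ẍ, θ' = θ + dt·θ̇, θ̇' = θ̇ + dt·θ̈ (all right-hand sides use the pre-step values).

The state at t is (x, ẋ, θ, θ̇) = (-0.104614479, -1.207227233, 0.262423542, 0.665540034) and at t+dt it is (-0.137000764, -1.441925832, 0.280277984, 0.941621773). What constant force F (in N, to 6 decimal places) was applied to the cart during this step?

ẍ = (ẋ'−ẋ)/dt = (-1.441925832−-1.207227233)/0.026827 = -8.748597
θ̈ = (θ̇'−θ̇)/dt = (0.941621773−0.665540034)/0.026827 = 10.291189
sinθ=0.259422, cosθ=0.965764
F = (M+m)·ẍ + m·l·cosθ·θ̈ − m·l·sinθ·θ̇² = -15.090148 + 1.563561 − 0.018077 = -13.544664

F = -13.544664 N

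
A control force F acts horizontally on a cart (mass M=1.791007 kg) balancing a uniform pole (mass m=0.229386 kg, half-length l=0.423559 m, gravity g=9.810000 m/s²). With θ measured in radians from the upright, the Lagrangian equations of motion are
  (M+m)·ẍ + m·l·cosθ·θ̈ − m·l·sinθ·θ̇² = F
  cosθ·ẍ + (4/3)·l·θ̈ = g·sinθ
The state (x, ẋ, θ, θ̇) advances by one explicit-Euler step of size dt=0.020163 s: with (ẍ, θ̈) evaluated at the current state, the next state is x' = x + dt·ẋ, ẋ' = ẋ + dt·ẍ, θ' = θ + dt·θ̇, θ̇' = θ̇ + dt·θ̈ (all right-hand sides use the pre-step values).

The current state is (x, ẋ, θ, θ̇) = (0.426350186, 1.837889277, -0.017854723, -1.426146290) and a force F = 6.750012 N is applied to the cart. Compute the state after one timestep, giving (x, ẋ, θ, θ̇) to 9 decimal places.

sinθ=-0.017853774, cosθ=0.999840609
temp = (F + m·l·θ̇²·sinθ)/(M+m) = (6.750012 + -0.003528085)/2.020393 = 3.339193867
θ̈ = (g·sinθ − cosθ·temp)/(l·(4/3 − m·cos²θ/(M+m))) = -6.800850186
ẍ = temp − m·l·θ̈·cosθ/(M+m) = 3.666187237
Euler: x'=0.426350186+0.020163·1.837889277=0.463407547, ẋ'=1.837889277+0.020163·3.666187237=1.911810610
       θ'=-0.017854723+0.020163·-1.426146290=-0.046610111, θ̇'=-1.426146290+0.020163·-6.800850186=-1.563271832

(0.463407547, 1.911810610, -0.046610111, -1.563271832)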